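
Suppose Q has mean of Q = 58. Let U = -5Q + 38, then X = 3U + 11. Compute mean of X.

mean of X = -745

mean of U = (-5)·58 + 38 = -252.
mean of X = 3·(-252) + 11 = -745.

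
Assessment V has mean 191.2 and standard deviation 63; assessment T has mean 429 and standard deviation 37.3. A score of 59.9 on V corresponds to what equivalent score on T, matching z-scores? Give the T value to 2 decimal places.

T = 351.26

z = (59.9 − 191.2)/63 ≈ -2.0841.
T = 429 + z·37.3 = 429 + (59.9 − 191.2)·37.3/63 ≈ 351.26.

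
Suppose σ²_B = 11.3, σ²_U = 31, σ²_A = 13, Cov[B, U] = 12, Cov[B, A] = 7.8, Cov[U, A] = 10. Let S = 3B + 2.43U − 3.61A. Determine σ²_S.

σ²_S = 284.7352

σ²_S = a²·σ²_B + b²·σ²_U + c²·σ²_A + 2ab·Cov[B, U] + 2ac·Cov[B, A] + 2bc·Cov[U, A], with a = 3, b = 2.43, c = -3.61.
= 101.7 + 183.0519 + 169.4173 + 174.96 + (-168.948) + (-175.446)
= 284.7352.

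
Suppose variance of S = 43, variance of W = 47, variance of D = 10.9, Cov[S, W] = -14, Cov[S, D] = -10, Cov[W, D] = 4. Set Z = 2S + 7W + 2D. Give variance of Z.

variance of Z = a²·variance of S + b²·variance of W + c²·variance of D + 2ab·Cov[S, W] + 2ac·Cov[S, D] + 2bc·Cov[W, D], with a = 2, b = 7, c = 2.
= 172 + 2303 + 43.6 + (-392) + (-80) + 112
= 2158.6.

variance of Z = 2158.6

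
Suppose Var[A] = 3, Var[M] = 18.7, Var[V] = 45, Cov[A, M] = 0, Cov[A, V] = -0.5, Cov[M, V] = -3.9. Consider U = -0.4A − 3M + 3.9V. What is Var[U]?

Var[U] = a²·Var[A] + b²·Var[M] + c²·Var[V] + 2ab·Cov[A, M] + 2ac·Cov[A, V] + 2bc·Cov[M, V], with a = -0.4, b = -3, c = 3.9.
= 0.48 + 168.3 + 684.45 + 0 + 1.56 + 91.26
= 946.05.

Var[U] = 946.05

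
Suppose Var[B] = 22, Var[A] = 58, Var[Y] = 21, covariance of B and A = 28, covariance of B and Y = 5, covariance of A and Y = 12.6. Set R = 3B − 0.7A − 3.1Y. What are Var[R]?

Var[R] = 272.314

Var[R] = a²·Var[B] + b²·Var[A] + c²·Var[Y] + 2ab·covariance of B and A + 2ac·covariance of B and Y + 2bc·covariance of A and Y, with a = 3, b = -0.7, c = -3.1.
= 198 + 28.42 + 201.81 + (-117.6) + (-93) + 54.684
= 272.314.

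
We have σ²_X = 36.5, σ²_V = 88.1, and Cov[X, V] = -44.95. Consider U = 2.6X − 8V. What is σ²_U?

σ²_U = 7755.06

σ²_U = a²·σ²_X + b²·σ²_V + 2ab·Cov[X, V] with a = 2.6, b = -8.
= 2.6²·36.5 + (-8)²·88.1 + 2·2.6·(-8)·(-44.95)
= 246.74 + 5638.4 + 1869.92 = 7755.06.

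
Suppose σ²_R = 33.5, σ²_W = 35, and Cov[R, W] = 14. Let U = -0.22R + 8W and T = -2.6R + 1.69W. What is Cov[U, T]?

Cov[U, T] = 195.9568

By bilinearity, Cov[U, T] = ac·σ²_R + bd·σ²_W + (ad+bc)·Cov[R, W], with a=-0.22, b=8, c=-2.6, d=1.69.
ac·σ²_R = (-0.22)·(-2.6)·33.5 = 19.162
bd·σ²_W = 8·1.69·35 = 473.2
(ad+bc)·Cov[R, W] = (-21.1718)·14 = -296.4052
Cov[U, T] = 19.162 + 473.2 + (-296.4052) = 195.9568.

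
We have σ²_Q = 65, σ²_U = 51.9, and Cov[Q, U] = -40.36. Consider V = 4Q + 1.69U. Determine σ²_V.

σ²_V = a²·σ²_Q + b²·σ²_U + 2ab·Cov[Q, U] with a = 4, b = 1.69.
= 4²·65 + 1.69²·51.9 + 2·4·1.69·(-40.36)
= 1040 + 148.23159 + (-545.6672) = 642.56439.

σ²_V = 642.56439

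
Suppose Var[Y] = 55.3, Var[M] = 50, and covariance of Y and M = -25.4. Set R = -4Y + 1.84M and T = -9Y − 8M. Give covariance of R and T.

covariance of R and T = 862.624

By bilinearity, covariance of R and T = ac·Var[Y] + bd·Var[M] + (ad+bc)·covariance of Y and M, with a=-4, b=1.84, c=-9, d=-8.
ac·Var[Y] = (-4)·(-9)·55.3 = 1990.8
bd·Var[M] = 1.84·(-8)·50 = -736
(ad+bc)·covariance of Y and M = (15.44)·(-25.4) = -392.176
covariance of R and T = 1990.8 + (-736) + (-392.176) = 862.624.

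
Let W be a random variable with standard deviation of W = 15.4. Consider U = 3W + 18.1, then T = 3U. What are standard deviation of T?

standard deviation of U = |3|·15.4 = 46.2.
standard deviation of T = |3|·46.2 = 138.6.

standard deviation of T = 138.6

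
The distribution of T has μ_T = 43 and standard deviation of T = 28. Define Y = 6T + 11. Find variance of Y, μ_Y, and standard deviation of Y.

Y = 6T + 11 is linear with a = 6, b = 11.
variance of T = 28² = 784.
variance of Y = a²·variance of T = 6²·784 = 28224 (the additive constant 11 does not affect variance).
μ_Y = a·μ_T + b = 6·43 + 11 = 269.
standard deviation of Y = |a|·standard deviation of T = |6|·28 = 168.

variance of Y = 28224, μ_Y = 269, standard deviation of Y = 168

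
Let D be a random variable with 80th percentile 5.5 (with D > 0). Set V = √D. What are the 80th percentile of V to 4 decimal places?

√D is increasing, so P_{80}(V) = g(P_{80}(D)) ≈ 2.3452.

80th percentile of V = 2.3452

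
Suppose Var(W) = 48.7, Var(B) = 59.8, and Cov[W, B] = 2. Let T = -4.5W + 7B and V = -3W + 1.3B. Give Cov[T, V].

By bilinearity, Cov[T, V] = ac·Var(W) + bd·Var(B) + (ad+bc)·Cov[W, B], with a=-4.5, b=7, c=-3, d=1.3.
ac·Var(W) = (-4.5)·(-3)·48.7 = 657.45
bd·Var(B) = 7·1.3·59.8 = 544.18
(ad+bc)·Cov[W, B] = (-26.85)·2 = -53.7
Cov[T, V] = 657.45 + 544.18 + (-53.7) = 1147.93.

Cov[T, V] = 1147.93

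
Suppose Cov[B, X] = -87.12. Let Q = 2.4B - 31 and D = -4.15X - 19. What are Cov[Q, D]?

Cov[Q, D] = a·c·Cov[B, X] = 2.4·(-4.15)·(-87.12) = 867.7152. Additive constants drop out.

Cov[Q, D] = 867.7152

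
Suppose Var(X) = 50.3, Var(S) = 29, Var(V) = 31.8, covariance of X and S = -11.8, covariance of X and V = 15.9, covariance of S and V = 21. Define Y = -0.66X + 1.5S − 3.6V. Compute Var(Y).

Var(Y) = a²·Var(X) + b²·Var(S) + c²·Var(V) + 2ab·covariance of X and S + 2ac·covariance of X and V + 2bc·covariance of S and V, with a = -0.66, b = 1.5, c = -3.6.
= 21.91068 + 65.25 + 412.128 + 23.364 + 75.5568 + (-226.8)
= 371.40948.

Var(Y) = 371.40948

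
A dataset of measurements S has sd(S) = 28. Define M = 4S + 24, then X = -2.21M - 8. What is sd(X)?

sd(X) = 247.52

sd(M) = |4|·28 = 112.
sd(X) = |-2.21|·112 = 247.52.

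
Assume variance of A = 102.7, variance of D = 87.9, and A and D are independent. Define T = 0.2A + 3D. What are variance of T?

variance of T = a²·variance of A + b²·variance of D + 2ab·covariance of A and D with a = 0.2, b = 3.
Independence gives covariance of A and D = 0.
= 0.2²·102.7 + 3²·87.9 + 2·0.2·3·0
= 4.108 + 791.1 + 0 = 795.208.

variance of T = 795.208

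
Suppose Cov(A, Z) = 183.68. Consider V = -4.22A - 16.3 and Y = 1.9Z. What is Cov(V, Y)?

Cov(V, Y) = -1472.74624

Cov(V, Y) = a·c·Cov(A, Z) = (-4.22)·1.9·183.68 = -1472.74624. Additive constants drop out.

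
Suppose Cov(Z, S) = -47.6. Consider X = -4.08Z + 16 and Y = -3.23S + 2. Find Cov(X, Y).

Cov(X, Y) = a·c·Cov(Z, S) = (-4.08)·(-3.23)·(-47.6) = -627.29184. Additive constants drop out.

Cov(X, Y) = -627.29184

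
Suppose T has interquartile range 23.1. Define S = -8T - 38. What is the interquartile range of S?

Under S = aT + b, IQR(S) = |a|·IQR(T) = |-8|·23.1 = 184.8 (shifts cancel; spread scales by |a|).

IQR(S) = 184.8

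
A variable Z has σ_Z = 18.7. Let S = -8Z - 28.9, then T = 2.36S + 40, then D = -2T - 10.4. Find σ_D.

σ_D = 706.112

σ_S = |-8|·18.7 = 149.6.
σ_T = |2.36|·149.6 = 353.056.
σ_D = |-2|·353.056 = 706.112.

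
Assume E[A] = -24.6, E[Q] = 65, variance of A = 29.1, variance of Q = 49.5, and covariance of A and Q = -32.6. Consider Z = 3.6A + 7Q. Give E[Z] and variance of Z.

E[Z] = 3.6·E[A] + 7·E[Q] = 3.6·(-24.6) + 7·65 = 366.44.
variance of Z = a²·variance of A + b²·variance of Q + 2ab·covariance of A and Q with a = 3.6, b = 7.
= 3.6²·29.1 + 7²·49.5 + 2·3.6·7·(-32.6)
= 377.136 + 2425.5 + (-1643.04) = 1159.596.

E[Z] = 366.44, variance of Z = 1159.596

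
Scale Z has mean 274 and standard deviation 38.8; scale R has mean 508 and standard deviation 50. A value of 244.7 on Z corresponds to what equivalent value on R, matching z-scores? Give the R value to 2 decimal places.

R = 470.24

z = (244.7 − 274)/38.8 ≈ -0.7552.
R = 508 + z·50 = 508 + (244.7 − 274)·50/38.8 ≈ 470.24.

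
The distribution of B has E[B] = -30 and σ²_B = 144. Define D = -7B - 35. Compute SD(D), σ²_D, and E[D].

D = -7B - 35 is linear with a = -7, b = -35.
SD(B) = √144 = 12.
SD(D) = |a|·SD(B) = |-7|·12 = 84.
σ²_D = a²·σ²_B = (-7)²·144 = 7056 (the additive constant -35 does not affect variance).
E[D] = a·E[B] + b = (-7)·(-30) + (-35) = 175.

SD(D) = 84, σ²_D = 7056, E[D] = 175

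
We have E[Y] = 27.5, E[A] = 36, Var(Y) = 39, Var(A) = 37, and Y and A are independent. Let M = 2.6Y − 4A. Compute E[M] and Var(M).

E[M] = 2.6·E[Y] + (-4)·E[A] = 2.6·27.5 + (-4)·36 = -72.5.
Var(M) = a²·Var(Y) + b²·Var(A) + 2ab·Cov(Y, A) with a = 2.6, b = -4.
Independence gives Cov(Y, A) = 0.
= 2.6²·39 + (-4)²·37 + 2·2.6·(-4)·0
= 263.64 + 592 + 0 = 855.64.

E[M] = -72.5, Var(M) = 855.64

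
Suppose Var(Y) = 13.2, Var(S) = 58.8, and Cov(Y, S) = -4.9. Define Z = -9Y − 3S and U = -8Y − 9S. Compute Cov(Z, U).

Cov(Z, U) = 2023.5

By bilinearity, Cov(Z, U) = ac·Var(Y) + bd·Var(S) + (ad+bc)·Cov(Y, S), with a=-9, b=-3, c=-8, d=-9.
ac·Var(Y) = (-9)·(-8)·13.2 = 950.4
bd·Var(S) = (-3)·(-9)·58.8 = 1587.6
(ad+bc)·Cov(Y, S) = (105)·(-4.9) = -514.5
Cov(Z, U) = 950.4 + 1587.6 + (-514.5) = 2023.5.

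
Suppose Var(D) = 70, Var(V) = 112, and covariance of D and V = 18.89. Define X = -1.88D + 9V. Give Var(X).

Var(X) = a²·Var(D) + b²·Var(V) + 2ab·covariance of D and V with a = -1.88, b = 9.
= (-1.88)²·70 + 9²·112 + 2·(-1.88)·9·18.89
= 247.408 + 9072 + (-639.2376) = 8680.1704.

Var(X) = 8680.1704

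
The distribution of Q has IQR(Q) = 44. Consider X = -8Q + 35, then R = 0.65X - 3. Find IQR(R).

IQR(X) = |-8|·44 = 352.
IQR(R) = |0.65|·352 = 228.8.

IQR(R) = 228.8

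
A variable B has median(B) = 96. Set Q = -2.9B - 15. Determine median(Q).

A linear map preserves order up to sign, so median(Q) = a·median(B) + b = (-2.9)·96 + (-15) = -293.4.

median(Q) = -293.4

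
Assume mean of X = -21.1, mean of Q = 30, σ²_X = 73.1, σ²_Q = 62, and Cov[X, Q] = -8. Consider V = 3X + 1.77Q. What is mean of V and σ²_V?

mean of V = -10.2, σ²_V = 767.1798

mean of V = 3·mean of X + 1.77·mean of Q = 3·(-21.1) + 1.77·30 = -10.2.
σ²_V = a²·σ²_X + b²·σ²_Q + 2ab·Cov[X, Q] with a = 3, b = 1.77.
= 3²·73.1 + 1.77²·62 + 2·3·1.77·(-8)
= 657.9 + 194.2398 + (-84.96) = 767.1798.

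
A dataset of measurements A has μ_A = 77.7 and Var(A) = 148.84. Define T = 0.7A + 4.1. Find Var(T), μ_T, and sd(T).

T = 0.7A + 4.1 is linear with a = 0.7, b = 4.1.
Var(T) = a²·Var(A) = 0.7²·148.84 = 72.9316 (the additive constant 4.1 does not affect variance).
μ_T = a·μ_A + b = 0.7·77.7 + 4.1 = 58.49.
sd(A) = √148.84 = 12.2.
sd(T) = |a|·sd(A) = |0.7|·12.2 = 8.54.

Var(T) = 72.9316, μ_T = 58.49, sd(T) = 8.54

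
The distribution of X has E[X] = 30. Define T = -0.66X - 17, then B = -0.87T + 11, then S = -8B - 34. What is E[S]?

E[S] = -378.128

E[T] = (-0.66)·30 + (-17) = -36.8.
E[B] = (-0.87)·(-36.8) + 11 = 43.016.
E[S] = (-8)·43.016 + (-34) = -378.128.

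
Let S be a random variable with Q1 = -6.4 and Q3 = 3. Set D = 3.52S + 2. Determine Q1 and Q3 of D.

Q1(D) = -20.528, Q3(D) = 12.56

a = 3.52 > 0: Q1(D) = a·Q1(S)+b = -20.528, Q3(D) = a·Q3(S)+b = 12.56.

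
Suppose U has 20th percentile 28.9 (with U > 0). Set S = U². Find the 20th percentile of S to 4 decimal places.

U² is increasing, so P_{20}(S) = g(P_{20}(U)) = 835.21.

20th percentile of S = 835.21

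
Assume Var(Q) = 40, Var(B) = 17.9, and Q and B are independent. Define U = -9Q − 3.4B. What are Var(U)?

Var(U) = a²·Var(Q) + b²·Var(B) + 2ab·Cov(Q, B) with a = -9, b = -3.4.
Independence gives Cov(Q, B) = 0.
= (-9)²·40 + (-3.4)²·17.9 + 2·(-9)·(-3.4)·0
= 3240 + 206.924 + 0 = 3446.924.

Var(U) = 3446.924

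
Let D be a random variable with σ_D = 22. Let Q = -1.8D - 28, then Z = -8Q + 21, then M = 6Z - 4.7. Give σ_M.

σ_M = 1900.8

σ_Q = |-1.8|·22 = 39.6.
σ_Z = |-8|·39.6 = 316.8.
σ_M = |6|·316.8 = 1900.8.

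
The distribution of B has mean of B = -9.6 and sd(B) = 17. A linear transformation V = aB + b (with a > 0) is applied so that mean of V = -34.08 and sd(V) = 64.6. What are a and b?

sd(V) = a·sd(B) (a > 0), so a = 64.6/17 = 3.8.
mean of V = a·mean of B + b, so b = -34.08 − 3.8·(-9.6) = 2.4.

a = 3.8, b = 2.4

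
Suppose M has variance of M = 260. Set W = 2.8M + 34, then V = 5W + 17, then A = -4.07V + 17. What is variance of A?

variance of W = 2.8²·260 = 2038.4.
variance of V = 5²·2038.4 = 50960.
variance of A = (-4.07)²·50960 = 844147.304.

variance of A = 844147.304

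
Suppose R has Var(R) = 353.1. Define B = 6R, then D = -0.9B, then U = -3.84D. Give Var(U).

Var(B) = 6²·353.1 = 12711.6.
Var(D) = (-0.9)²·12711.6 = 10296.396.
Var(U) = (-3.84)²·10296.396 = 151826.5368576.

Var(U) = 151826.5368576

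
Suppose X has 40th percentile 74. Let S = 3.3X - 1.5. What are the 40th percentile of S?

40th percentile of S = 242.7

Since a = 3.3 > 0 the transformation is increasing, so the 40th percentile of S = a·(P_{40} of X) + b = 3.3·74 + (-1.5) = 242.7.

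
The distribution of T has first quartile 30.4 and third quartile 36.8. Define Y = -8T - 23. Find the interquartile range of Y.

IQR(Y) = 51.2

IQR of T = Q3 − Q1 = 36.8 − 30.4 = 6.4.
Under Y = aT + b, IQR(Y) = |a|·IQR(T) = |-8|·6.4 = 51.2 (shifts cancel; spread scales by |a|).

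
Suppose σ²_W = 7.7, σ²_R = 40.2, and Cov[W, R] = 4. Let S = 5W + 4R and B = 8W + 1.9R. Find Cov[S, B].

Cov[S, B] = 779.52

By bilinearity, Cov[S, B] = ac·σ²_W + bd·σ²_R + (ad+bc)·Cov[W, R], with a=5, b=4, c=8, d=1.9.
ac·σ²_W = 5·8·7.7 = 308
bd·σ²_R = 4·1.9·40.2 = 305.52
(ad+bc)·Cov[W, R] = (41.5)·4 = 166
Cov[S, B] = 308 + 305.52 + 166 = 779.52.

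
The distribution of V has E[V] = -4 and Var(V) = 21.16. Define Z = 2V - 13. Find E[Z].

E[Z] = -21

Z = 2V - 13 is linear with a = 2, b = -13.
E[Z] = a·E[V] + b = 2·(-4) + (-13) = -21.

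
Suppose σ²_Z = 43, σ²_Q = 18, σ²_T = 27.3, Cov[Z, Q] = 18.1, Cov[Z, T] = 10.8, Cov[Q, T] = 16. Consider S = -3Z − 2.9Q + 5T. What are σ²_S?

σ²_S = 747.82

σ²_S = a²·σ²_Z + b²·σ²_Q + c²·σ²_T + 2ab·Cov[Z, Q] + 2ac·Cov[Z, T] + 2bc·Cov[Q, T], with a = -3, b = -2.9, c = 5.
= 387 + 151.38 + 682.5 + 314.94 + (-324) + (-464)
= 747.82.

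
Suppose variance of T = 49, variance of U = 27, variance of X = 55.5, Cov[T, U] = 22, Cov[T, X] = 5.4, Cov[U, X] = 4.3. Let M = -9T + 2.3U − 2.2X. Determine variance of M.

variance of M = a²·variance of T + b²·variance of U + c²·variance of X + 2ab·Cov[T, U] + 2ac·Cov[T, X] + 2bc·Cov[U, X], with a = -9, b = 2.3, c = -2.2.
= 3969 + 142.83 + 268.62 + (-910.8) + 213.84 + (-43.516)
= 3639.974.

variance of M = 3639.974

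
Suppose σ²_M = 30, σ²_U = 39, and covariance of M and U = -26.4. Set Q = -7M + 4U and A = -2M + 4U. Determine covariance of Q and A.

covariance of Q and A = 1994.4

By bilinearity, covariance of Q and A = ac·σ²_M + bd·σ²_U + (ad+bc)·covariance of M and U, with a=-7, b=4, c=-2, d=4.
ac·σ²_M = (-7)·(-2)·30 = 420
bd·σ²_U = 4·4·39 = 624
(ad+bc)·covariance of M and U = (-36)·(-26.4) = 950.4
covariance of Q and A = 420 + 624 + 950.4 = 1994.4.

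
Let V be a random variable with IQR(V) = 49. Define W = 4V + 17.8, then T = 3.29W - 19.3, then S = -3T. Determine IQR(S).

IQR(S) = 1934.52

IQR(W) = |4|·49 = 196.
IQR(T) = |3.29|·196 = 644.84.
IQR(S) = |-3|·644.84 = 1934.52.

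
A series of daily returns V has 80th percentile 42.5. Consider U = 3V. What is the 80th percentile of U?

Since a = 3 > 0 the transformation is increasing, so the 80th percentile of U = a·(P_{80} of V) + b = 3·42.5 = 127.5.

80th percentile of U = 127.5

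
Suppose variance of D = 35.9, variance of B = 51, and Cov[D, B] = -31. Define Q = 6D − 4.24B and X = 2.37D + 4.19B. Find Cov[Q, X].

By bilinearity, Cov[Q, X] = ac·variance of D + bd·variance of B + (ad+bc)·Cov[D, B], with a=6, b=-4.24, c=2.37, d=4.19.
ac·variance of D = 6·2.37·35.9 = 510.498
bd·variance of B = (-4.24)·4.19·51 = -906.0456
(ad+bc)·Cov[D, B] = (15.0912)·(-31) = -467.8272
Cov[Q, X] = 510.498 + (-906.0456) + (-467.8272) = -863.3748.

Cov[Q, X] = -863.3748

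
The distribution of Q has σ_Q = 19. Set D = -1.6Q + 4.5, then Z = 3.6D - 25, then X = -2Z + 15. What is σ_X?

σ_D = |-1.6|·19 = 30.4.
σ_Z = |3.6|·30.4 = 109.44.
σ_X = |-2|·109.44 = 218.88.

σ_X = 218.88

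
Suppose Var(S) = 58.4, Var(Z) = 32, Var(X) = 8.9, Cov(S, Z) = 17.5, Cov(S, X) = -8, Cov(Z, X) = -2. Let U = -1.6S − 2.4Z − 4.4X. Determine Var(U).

Var(U) = 485.648

Var(U) = a²·Var(S) + b²·Var(Z) + c²·Var(X) + 2ab·Cov(S, Z) + 2ac·Cov(S, X) + 2bc·Cov(Z, X), with a = -1.6, b = -2.4, c = -4.4.
= 149.504 + 184.32 + 172.304 + 134.4 + (-112.64) + (-42.24)
= 485.648.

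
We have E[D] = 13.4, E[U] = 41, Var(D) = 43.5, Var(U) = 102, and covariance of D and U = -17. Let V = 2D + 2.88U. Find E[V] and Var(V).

E[V] = 144.88, Var(V) = 824.1888

E[V] = 2·E[D] + 2.88·E[U] = 2·13.4 + 2.88·41 = 144.88.
Var(V) = a²·Var(D) + b²·Var(U) + 2ab·covariance of D and U with a = 2, b = 2.88.
= 2²·43.5 + 2.88²·102 + 2·2·2.88·(-17)
= 174 + 846.0288 + (-195.84) = 824.1888.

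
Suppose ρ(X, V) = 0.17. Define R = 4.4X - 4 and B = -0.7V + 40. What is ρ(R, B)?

ρ(R, B) = -0.17

Linear rescalings preserve |correlation|; the slopes 4.4 and -0.7 have opposite signs, so the correlation flips sign: ρ(R, B) = −ρ(X, V) = -0.17.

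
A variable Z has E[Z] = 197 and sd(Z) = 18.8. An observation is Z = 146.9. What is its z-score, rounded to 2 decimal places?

z = -2.66

z = (Z − E[Z]) / sd(Z) = (146.9 − 197) / 18.8 ≈ -2.66.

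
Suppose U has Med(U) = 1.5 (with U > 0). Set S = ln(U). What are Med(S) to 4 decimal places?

Med(S) = 0.4055

ln(U) is monotone on this domain, so Med(S) = ln(1.5) ≈ 0.4055.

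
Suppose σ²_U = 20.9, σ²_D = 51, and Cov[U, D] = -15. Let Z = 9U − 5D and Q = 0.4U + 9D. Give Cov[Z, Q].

Cov[Z, Q] = -3404.76

By bilinearity, Cov[Z, Q] = ac·σ²_U + bd·σ²_D + (ad+bc)·Cov[U, D], with a=9, b=-5, c=0.4, d=9.
ac·σ²_U = 9·0.4·20.9 = 75.24
bd·σ²_D = (-5)·9·51 = -2295
(ad+bc)·Cov[U, D] = (79)·(-15) = -1185
Cov[Z, Q] = 75.24 + (-2295) + (-1185) = -3404.76.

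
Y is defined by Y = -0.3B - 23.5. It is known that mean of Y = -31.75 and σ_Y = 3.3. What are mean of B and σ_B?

From Y = -0.3B - 23.5: mean of Y = a·mean of B + b, so mean of B = (mean of Y − b)/a = (-31.75 − (-23.5))/(-0.3) = 27.5.
σ_Y = |a|·σ_B, so σ_B = 3.3/|-0.3| = 11.

mean of B = 27.5, σ_B = 11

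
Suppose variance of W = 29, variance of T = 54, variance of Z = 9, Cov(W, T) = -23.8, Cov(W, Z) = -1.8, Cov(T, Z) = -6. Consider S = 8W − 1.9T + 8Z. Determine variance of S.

variance of S = 3302.46

variance of S = a²·variance of W + b²·variance of T + c²·variance of Z + 2ab·Cov(W, T) + 2ac·Cov(W, Z) + 2bc·Cov(T, Z), with a = 8, b = -1.9, c = 8.
= 1856 + 194.94 + 576 + 723.52 + (-230.4) + 182.4
= 3302.46.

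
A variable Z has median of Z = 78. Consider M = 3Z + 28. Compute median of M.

median of M = 262

A linear map preserves order up to sign, so median of M = a·median of Z + b = 3·78 + 28 = 262.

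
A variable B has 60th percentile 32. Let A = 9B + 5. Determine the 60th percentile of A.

Since a = 9 > 0 the transformation is increasing, so the 60th percentile of A = a·(P_{60} of B) + b = 9·32 + 5 = 293.

60th percentile of A = 293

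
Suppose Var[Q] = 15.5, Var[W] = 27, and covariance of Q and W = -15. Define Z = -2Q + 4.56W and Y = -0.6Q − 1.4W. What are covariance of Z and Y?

covariance of Z and Y = -154.728

By bilinearity, covariance of Z and Y = ac·Var[Q] + bd·Var[W] + (ad+bc)·covariance of Q and W, with a=-2, b=4.56, c=-0.6, d=-1.4.
ac·Var[Q] = (-2)·(-0.6)·15.5 = 18.6
bd·Var[W] = 4.56·(-1.4)·27 = -172.368
(ad+bc)·covariance of Q and W = (0.064)·(-15) = -0.96
covariance of Z and Y = 18.6 + (-172.368) + (-0.96) = -154.728.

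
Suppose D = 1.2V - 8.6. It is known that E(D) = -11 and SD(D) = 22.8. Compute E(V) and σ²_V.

E(V) = -2, σ²_V = 361

From D = 1.2V - 8.6: E(D) = a·E(V) + b, so E(V) = (E(D) − b)/a = (-11 − (-8.6))/1.2 = -2.
σ²_D = 22.8² = 519.84.
σ²_D = a²·σ²_V, so σ²_V = 519.84/1.2² = 361.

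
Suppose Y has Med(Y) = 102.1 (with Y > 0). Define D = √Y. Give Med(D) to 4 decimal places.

Med(D) = 10.1045

√Y is monotone on this domain, so Med(D) = √(102.1) ≈ 10.1045.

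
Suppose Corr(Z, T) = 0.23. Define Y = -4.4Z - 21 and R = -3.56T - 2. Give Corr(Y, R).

Corr(Y, R) = 0.23

Linear rescalings preserve correlation up to sign; here the slopes -4.4 and -3.56 have the same sign, so Corr(Y, R) = Corr(Z, T) = 0.23.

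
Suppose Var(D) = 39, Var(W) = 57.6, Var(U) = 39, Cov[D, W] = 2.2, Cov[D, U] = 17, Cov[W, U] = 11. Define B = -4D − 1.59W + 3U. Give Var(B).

Var(B) = 635.66256

Var(B) = a²·Var(D) + b²·Var(W) + c²·Var(U) + 2ab·Cov[D, W] + 2ac·Cov[D, U] + 2bc·Cov[W, U], with a = -4, b = -1.59, c = 3.
= 624 + 145.61856 + 351 + 27.984 + (-408) + (-104.94)
= 635.66256.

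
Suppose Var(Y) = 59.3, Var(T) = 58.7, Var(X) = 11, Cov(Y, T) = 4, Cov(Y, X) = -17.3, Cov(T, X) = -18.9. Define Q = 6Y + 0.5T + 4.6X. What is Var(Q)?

Var(Q) = 1364.335

Var(Q) = a²·Var(Y) + b²·Var(T) + c²·Var(X) + 2ab·Cov(Y, T) + 2ac·Cov(Y, X) + 2bc·Cov(T, X), with a = 6, b = 0.5, c = 4.6.
= 2134.8 + 14.675 + 232.76 + 24 + (-954.96) + (-86.94)
= 1364.335.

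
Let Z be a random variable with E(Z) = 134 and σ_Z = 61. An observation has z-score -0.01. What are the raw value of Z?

Z = 133.39

Z = E(Z) + z·σ_Z = 134 + (-0.01)·61 = 133.39.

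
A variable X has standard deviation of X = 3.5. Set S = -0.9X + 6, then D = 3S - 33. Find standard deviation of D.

standard deviation of D = 9.45

standard deviation of S = |-0.9|·3.5 = 3.15.
standard deviation of D = |3|·3.15 = 9.45.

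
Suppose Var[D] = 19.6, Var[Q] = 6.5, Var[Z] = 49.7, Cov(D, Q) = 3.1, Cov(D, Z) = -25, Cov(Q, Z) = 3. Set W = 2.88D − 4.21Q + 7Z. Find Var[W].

Var[W] = a²·Var[D] + b²·Var[Q] + c²·Var[Z] + 2ab·Cov(D, Q) + 2ac·Cov(D, Z) + 2bc·Cov(Q, Z), with a = 2.88, b = -4.21, c = 7.
= 162.57024 + 115.20665 + 2435.3 + (-75.17376) + (-1008) + (-176.82)
= 1453.08313.

Var[W] = 1453.08313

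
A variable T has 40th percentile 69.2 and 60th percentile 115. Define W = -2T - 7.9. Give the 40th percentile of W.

40th percentile of W = -237.9

Since a = -2 < 0 the transformation is decreasing, reversing order: the 40th percentile of W corresponds to the 60th percentile of T.
So P_{40}(W) = a·P_{60}(T) + b = (-2)·115 + (-7.9) = -237.9.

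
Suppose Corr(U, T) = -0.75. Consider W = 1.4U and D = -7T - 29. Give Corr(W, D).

Linear rescalings preserve |correlation|; the slopes 1.4 and -7 have opposite signs, so the correlation flips sign: Corr(W, D) = −Corr(U, T) = 0.75.

Corr(W, D) = 0.75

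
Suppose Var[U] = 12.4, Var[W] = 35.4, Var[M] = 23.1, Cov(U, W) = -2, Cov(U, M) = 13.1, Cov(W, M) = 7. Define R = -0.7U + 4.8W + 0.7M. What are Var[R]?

Var[R] = a²·Var[U] + b²·Var[W] + c²·Var[M] + 2ab·Cov(U, W) + 2ac·Cov(U, M) + 2bc·Cov(W, M), with a = -0.7, b = 4.8, c = 0.7.
= 6.076 + 815.616 + 11.319 + 13.44 + (-12.838) + 47.04
= 880.653.

Var[R] = 880.653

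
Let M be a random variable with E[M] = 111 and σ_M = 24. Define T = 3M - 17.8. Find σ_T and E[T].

σ_T = 72, E[T] = 315.2

T = 3M - 17.8 is linear with a = 3, b = -17.8.
σ_T = |a|·σ_M = |3|·24 = 72.
E[T] = a·E[M] + b = 3·111 + (-17.8) = 315.2.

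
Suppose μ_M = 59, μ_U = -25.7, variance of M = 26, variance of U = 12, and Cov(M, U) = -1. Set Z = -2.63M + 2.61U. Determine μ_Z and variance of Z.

μ_Z = (-2.63)·μ_M + 2.61·μ_U = (-2.63)·59 + 2.61·(-25.7) = -222.247.
variance of Z = a²·variance of M + b²·variance of U + 2ab·Cov(M, U) with a = -2.63, b = 2.61.
= (-2.63)²·26 + 2.61²·12 + 2·(-2.63)·2.61·(-1)
= 179.8394 + 81.7452 + 13.7286 = 275.3132.

μ_Z = -222.247, variance of Z = 275.3132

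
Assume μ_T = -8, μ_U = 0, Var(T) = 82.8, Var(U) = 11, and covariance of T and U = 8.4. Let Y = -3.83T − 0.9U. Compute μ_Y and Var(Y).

μ_Y = 30.64, Var(Y) = 1281.40452

μ_Y = (-3.83)·μ_T + (-0.9)·μ_U = (-3.83)·(-8) + (-0.9)·0 = 30.64.
Var(Y) = a²·Var(T) + b²·Var(U) + 2ab·covariance of T and U with a = -3.83, b = -0.9.
= (-3.83)²·82.8 + (-0.9)²·11 + 2·(-3.83)·(-0.9)·8.4
= 1214.58492 + 8.91 + 57.9096 = 1281.40452.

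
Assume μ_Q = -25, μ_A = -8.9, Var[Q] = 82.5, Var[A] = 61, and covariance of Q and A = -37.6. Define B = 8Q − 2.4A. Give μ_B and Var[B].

μ_B = 8·μ_Q + (-2.4)·μ_A = 8·(-25) + (-2.4)·(-8.9) = -178.64.
Var[B] = a²·Var[Q] + b²·Var[A] + 2ab·covariance of Q and A with a = 8, b = -2.4.
= 8²·82.5 + (-2.4)²·61 + 2·8·(-2.4)·(-37.6)
= 5280 + 351.36 + 1443.84 = 7075.2.

μ_B = -178.64, Var[B] = 7075.2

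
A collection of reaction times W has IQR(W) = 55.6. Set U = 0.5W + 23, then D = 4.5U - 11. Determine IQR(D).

IQR(U) = |0.5|·55.6 = 27.8.
IQR(D) = |4.5|·27.8 = 125.1.

IQR(D) = 125.1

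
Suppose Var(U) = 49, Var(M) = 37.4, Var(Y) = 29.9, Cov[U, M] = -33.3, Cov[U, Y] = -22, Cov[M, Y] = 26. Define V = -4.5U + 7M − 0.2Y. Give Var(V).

Var(V) = 4811.546

Var(V) = a²·Var(U) + b²·Var(M) + c²·Var(Y) + 2ab·Cov[U, M] + 2ac·Cov[U, Y] + 2bc·Cov[M, Y], with a = -4.5, b = 7, c = -0.2.
= 992.25 + 1832.6 + 1.196 + 2097.9 + (-39.6) + (-72.8)
= 4811.546.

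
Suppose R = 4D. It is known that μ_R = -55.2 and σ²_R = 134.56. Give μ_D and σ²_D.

μ_D = -13.8, σ²_D = 8.41

From R = 4D: μ_R = a·μ_D + b, so μ_D = (μ_R − b)/a = (-55.2 − 0)/4 = -13.8.
σ²_R = a²·σ²_D, so σ²_D = 134.56/4² = 8.41.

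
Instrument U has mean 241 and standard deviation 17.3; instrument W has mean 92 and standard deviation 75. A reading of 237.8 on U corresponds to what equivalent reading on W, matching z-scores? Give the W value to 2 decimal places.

z = (237.8 − 241)/17.3 ≈ -0.185.
W = 92 + z·75 = 92 + (237.8 − 241)·75/17.3 ≈ 78.13.

W = 78.13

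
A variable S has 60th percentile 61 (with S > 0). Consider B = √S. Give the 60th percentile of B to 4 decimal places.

√S is increasing, so P_{60}(B) = g(P_{60}(S)) ≈ 7.8102.

60th percentile of B = 7.8102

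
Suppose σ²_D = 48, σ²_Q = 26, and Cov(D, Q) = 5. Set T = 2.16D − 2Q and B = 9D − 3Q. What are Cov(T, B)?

Cov(T, B) = 966.72

By bilinearity, Cov(T, B) = ac·σ²_D + bd·σ²_Q + (ad+bc)·Cov(D, Q), with a=2.16, b=-2, c=9, d=-3.
ac·σ²_D = 2.16·9·48 = 933.12
bd·σ²_Q = (-2)·(-3)·26 = 156
(ad+bc)·Cov(D, Q) = (-24.48)·5 = -122.4
Cov(T, B) = 933.12 + 156 + (-122.4) = 966.72.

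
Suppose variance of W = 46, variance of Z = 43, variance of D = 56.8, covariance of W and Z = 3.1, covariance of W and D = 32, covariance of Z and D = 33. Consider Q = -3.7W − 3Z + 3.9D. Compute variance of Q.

variance of Q = a²·variance of W + b²·variance of Z + c²·variance of D + 2ab·covariance of W and Z + 2ac·covariance of W and D + 2bc·covariance of Z and D, with a = -3.7, b = -3, c = 3.9.
= 629.74 + 387 + 863.928 + 68.82 + (-923.52) + (-772.2)
= 253.768.

variance of Q = 253.768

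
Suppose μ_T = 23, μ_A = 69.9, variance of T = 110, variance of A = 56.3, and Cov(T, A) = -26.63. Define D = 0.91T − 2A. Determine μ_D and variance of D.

μ_D = -118.87, variance of D = 413.2242

μ_D = 0.91·μ_T + (-2)·μ_A = 0.91·23 + (-2)·69.9 = -118.87.
variance of D = a²·variance of T + b²·variance of A + 2ab·Cov(T, A) with a = 0.91, b = -2.
= 0.91²·110 + (-2)²·56.3 + 2·0.91·(-2)·(-26.63)
= 91.091 + 225.2 + 96.9332 = 413.2242.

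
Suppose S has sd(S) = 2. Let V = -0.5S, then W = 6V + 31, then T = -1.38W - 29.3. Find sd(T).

sd(V) = |-0.5|·2 = 1.
sd(W) = |6|·1 = 6.
sd(T) = |-1.38|·6 = 8.28.

sd(T) = 8.28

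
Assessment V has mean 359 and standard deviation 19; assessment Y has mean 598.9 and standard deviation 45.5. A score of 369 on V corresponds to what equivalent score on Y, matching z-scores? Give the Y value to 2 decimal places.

Y = 622.85

z = (369 − 359)/19 ≈ 0.5263.
Y = 598.9 + z·45.5 = 598.9 + (369 − 359)·45.5/19 ≈ 622.85.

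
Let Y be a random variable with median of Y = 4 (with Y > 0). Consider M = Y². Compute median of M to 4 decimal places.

Y² is monotone on this domain, so median of M = square(4) = 16.

median of M = 16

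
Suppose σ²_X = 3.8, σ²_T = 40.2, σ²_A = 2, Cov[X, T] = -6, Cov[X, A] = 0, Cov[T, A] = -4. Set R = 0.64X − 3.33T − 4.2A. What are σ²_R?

σ²_R = a²·σ²_X + b²·σ²_T + c²·σ²_A + 2ab·Cov[X, T] + 2ac·Cov[X, A] + 2bc·Cov[T, A], with a = 0.64, b = -3.33, c = -4.2.
= 1.55648 + 445.77378 + 35.28 + 25.5744 + 0 + (-111.888)
= 396.29666.

σ²_R = 396.29666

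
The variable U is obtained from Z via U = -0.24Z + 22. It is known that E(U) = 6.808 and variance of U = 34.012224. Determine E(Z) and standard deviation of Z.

E(Z) = 63.3, standard deviation of Z = 24.3

From U = -0.24Z + 22: E(U) = a·E(Z) + b, so E(Z) = (E(U) − b)/a = (6.808 − 22)/(-0.24) = 63.3.
standard deviation of U = √34.012224 = 5.832.
standard deviation of U = |a|·standard deviation of Z, so standard deviation of Z = 5.832/|-0.24| = 24.3.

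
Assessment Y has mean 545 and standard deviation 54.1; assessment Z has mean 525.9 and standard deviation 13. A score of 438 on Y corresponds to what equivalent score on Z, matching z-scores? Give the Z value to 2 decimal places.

z = (438 − 545)/54.1 ≈ -1.9778.
Z = 525.9 + z·13 = 525.9 + (438 − 545)·13/54.1 ≈ 500.19.

Z = 500.19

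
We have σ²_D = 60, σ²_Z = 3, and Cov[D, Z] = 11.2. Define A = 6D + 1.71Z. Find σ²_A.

σ²_A = 2398.5963

σ²_A = a²·σ²_D + b²·σ²_Z + 2ab·Cov[D, Z] with a = 6, b = 1.71.
= 6²·60 + 1.71²·3 + 2·6·1.71·11.2
= 2160 + 8.7723 + 229.824 = 2398.5963.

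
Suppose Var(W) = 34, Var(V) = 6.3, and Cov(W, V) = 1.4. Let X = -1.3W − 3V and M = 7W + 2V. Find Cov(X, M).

By bilinearity, Cov(X, M) = ac·Var(W) + bd·Var(V) + (ad+bc)·Cov(W, V), with a=-1.3, b=-3, c=7, d=2.
ac·Var(W) = (-1.3)·7·34 = -309.4
bd·Var(V) = (-3)·2·6.3 = -37.8
(ad+bc)·Cov(W, V) = (-23.6)·1.4 = -33.04
Cov(X, M) = -309.4 + (-37.8) + (-33.04) = -380.24.

Cov(X, M) = -380.24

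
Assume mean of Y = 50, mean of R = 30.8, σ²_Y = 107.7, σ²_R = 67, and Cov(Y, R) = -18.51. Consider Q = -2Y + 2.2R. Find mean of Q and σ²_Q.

mean of Q = (-2)·mean of Y + 2.2·mean of R = (-2)·50 + 2.2·30.8 = -32.24.
σ²_Q = a²·σ²_Y + b²·σ²_R + 2ab·Cov(Y, R) with a = -2, b = 2.2.
= (-2)²·107.7 + 2.2²·67 + 2·(-2)·2.2·(-18.51)
= 430.8 + 324.28 + 162.888 = 917.968.

mean of Q = -32.24, σ²_Q = 917.968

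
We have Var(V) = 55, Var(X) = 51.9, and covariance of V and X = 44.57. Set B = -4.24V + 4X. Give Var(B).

Var(B) = 307.3536

Var(B) = a²·Var(V) + b²·Var(X) + 2ab·covariance of V and X with a = -4.24, b = 4.
= (-4.24)²·55 + 4²·51.9 + 2·(-4.24)·4·44.57
= 988.768 + 830.4 + (-1511.8144) = 307.3536.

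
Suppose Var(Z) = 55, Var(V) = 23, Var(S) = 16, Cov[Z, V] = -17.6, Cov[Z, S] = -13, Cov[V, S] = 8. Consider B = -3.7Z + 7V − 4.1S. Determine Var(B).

Var(B) = a²·Var(Z) + b²·Var(V) + c²·Var(S) + 2ab·Cov[Z, V] + 2ac·Cov[Z, S] + 2bc·Cov[V, S], with a = -3.7, b = 7, c = -4.1.
= 752.95 + 1127 + 268.96 + 911.68 + (-394.42) + (-459.2)
= 2206.97.

Var(B) = 2206.97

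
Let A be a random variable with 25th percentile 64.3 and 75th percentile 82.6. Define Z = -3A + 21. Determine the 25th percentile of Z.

25th percentile of Z = -226.8

Since a = -3 < 0 the transformation is decreasing, reversing order: the 25th percentile of Z corresponds to the 75th percentile of A.
So P_{25}(Z) = a·P_{75}(A) + b = (-3)·82.6 + 21 = -226.8.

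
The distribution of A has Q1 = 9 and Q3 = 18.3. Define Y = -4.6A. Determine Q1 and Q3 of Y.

a = -4.6 < 0 reverses order: Q1(Y) comes from Q3(A), Q3(Y) from Q1(A).
Q1(Y) = (-4.6)·18.3 = -84.18; Q3(Y) = (-4.6)·9 = -41.4.

Q1(Y) = -84.18, Q3(Y) = -41.4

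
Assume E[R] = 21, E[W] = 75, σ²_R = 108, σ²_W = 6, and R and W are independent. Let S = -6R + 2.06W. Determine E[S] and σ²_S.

E[S] = (-6)·E[R] + 2.06·E[W] = (-6)·21 + 2.06·75 = 28.5.
σ²_S = a²·σ²_R + b²·σ²_W + 2ab·Cov(R, W) with a = -6, b = 2.06.
Independence gives Cov(R, W) = 0.
= (-6)²·108 + 2.06²·6 + 2·(-6)·2.06·0
= 3888 + 25.4616 + 0 = 3913.4616.

E[S] = 28.5, σ²_S = 3913.4616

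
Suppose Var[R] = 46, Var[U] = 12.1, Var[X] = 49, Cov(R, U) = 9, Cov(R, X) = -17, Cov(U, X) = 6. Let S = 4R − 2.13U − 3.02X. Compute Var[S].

Var[S] = a²·Var[R] + b²·Var[U] + c²·Var[X] + 2ab·Cov(R, U) + 2ac·Cov(R, X) + 2bc·Cov(U, X), with a = 4, b = -2.13, c = -3.02.
= 736 + 54.89649 + 446.8996 + (-153.36) + 410.72 + 77.1912
= 1572.34729.

Var[S] = 1572.34729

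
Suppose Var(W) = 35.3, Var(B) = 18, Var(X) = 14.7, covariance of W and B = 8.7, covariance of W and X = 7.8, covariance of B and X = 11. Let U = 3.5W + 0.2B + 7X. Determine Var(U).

Var(U) = 1578.625

Var(U) = a²·Var(W) + b²·Var(B) + c²·Var(X) + 2ab·covariance of W and B + 2ac·covariance of W and X + 2bc·covariance of B and X, with a = 3.5, b = 0.2, c = 7.
= 432.425 + 0.72 + 720.3 + 12.18 + 382.2 + 30.8
= 1578.625.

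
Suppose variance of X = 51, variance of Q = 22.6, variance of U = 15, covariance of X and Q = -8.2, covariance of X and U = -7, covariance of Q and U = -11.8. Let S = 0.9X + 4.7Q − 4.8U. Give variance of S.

variance of S = 1409.668

variance of S = a²·variance of X + b²·variance of Q + c²·variance of U + 2ab·covariance of X and Q + 2ac·covariance of X and U + 2bc·covariance of Q and U, with a = 0.9, b = 4.7, c = -4.8.
= 41.31 + 499.234 + 345.6 + (-69.372) + 60.48 + 532.416
= 1409.668.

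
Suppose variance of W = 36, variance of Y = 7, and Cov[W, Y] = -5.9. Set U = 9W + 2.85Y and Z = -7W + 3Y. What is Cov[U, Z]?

By bilinearity, Cov[U, Z] = ac·variance of W + bd·variance of Y + (ad+bc)·Cov[W, Y], with a=9, b=2.85, c=-7, d=3.
ac·variance of W = 9·(-7)·36 = -2268
bd·variance of Y = 2.85·3·7 = 59.85
(ad+bc)·Cov[W, Y] = (7.05)·(-5.9) = -41.595
Cov[U, Z] = -2268 + 59.85 + (-41.595) = -2249.745.

Cov[U, Z] = -2249.745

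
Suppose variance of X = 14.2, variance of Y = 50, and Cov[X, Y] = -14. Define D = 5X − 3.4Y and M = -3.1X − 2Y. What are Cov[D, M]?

Cov[D, M] = 112.34

By bilinearity, Cov[D, M] = ac·variance of X + bd·variance of Y + (ad+bc)·Cov[X, Y], with a=5, b=-3.4, c=-3.1, d=-2.
ac·variance of X = 5·(-3.1)·14.2 = -220.1
bd·variance of Y = (-3.4)·(-2)·50 = 340
(ad+bc)·Cov[X, Y] = (0.54)·(-14) = -7.56
Cov[D, M] = -220.1 + 340 + (-7.56) = 112.34.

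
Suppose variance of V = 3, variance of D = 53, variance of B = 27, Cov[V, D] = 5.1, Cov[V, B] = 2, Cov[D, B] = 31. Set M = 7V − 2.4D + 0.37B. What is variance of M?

variance of M = 239.9203

variance of M = a²·variance of V + b²·variance of D + c²·variance of B + 2ab·Cov[V, D] + 2ac·Cov[V, B] + 2bc·Cov[D, B], with a = 7, b = -2.4, c = 0.37.
= 147 + 305.28 + 3.6963 + (-171.36) + 10.36 + (-55.056)
= 239.9203.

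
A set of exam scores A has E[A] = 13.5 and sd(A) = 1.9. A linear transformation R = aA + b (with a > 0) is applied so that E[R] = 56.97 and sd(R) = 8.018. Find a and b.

a = 4.22, b = 0

sd(R) = a·sd(A) (a > 0), so a = 8.018/1.9 = 4.22.
E[R] = a·E[A] + b, so b = 56.97 − 4.22·13.5 = 0.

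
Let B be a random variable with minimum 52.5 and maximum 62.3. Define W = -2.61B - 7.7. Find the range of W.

Range of B = 62.3 − 52.5 = 9.8.
Range(W) = |a|·Range(B) = |-2.61|·9.8 = 25.578.

Range(W) = 25.578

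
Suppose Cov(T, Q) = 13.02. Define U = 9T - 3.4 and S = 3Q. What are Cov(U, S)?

Cov(U, S) = a·c·Cov(T, Q) = 9·3·13.02 = 351.54. Additive constants drop out.

Cov(U, S) = 351.54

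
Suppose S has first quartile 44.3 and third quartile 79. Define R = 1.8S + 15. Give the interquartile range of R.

IQR of S = Q3 − Q1 = 79 − 44.3 = 34.7.
Under R = aS + b, IQR(R) = |a|·IQR(S) = |1.8|·34.7 = 62.46 (shifts cancel; spread scales by |a|).

IQR(R) = 62.46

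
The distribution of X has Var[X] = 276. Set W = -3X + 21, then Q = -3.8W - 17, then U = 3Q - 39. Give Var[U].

Var[U] = 322820.64

Var[W] = (-3)²·276 = 2484.
Var[Q] = (-3.8)²·2484 = 35868.96.
Var[U] = 3²·35868.96 = 322820.64.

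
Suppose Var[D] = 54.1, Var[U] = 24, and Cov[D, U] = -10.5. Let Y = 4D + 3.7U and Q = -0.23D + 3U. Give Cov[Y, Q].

By bilinearity, Cov[Y, Q] = ac·Var[D] + bd·Var[U] + (ad+bc)·Cov[D, U], with a=4, b=3.7, c=-0.23, d=3.
ac·Var[D] = 4·(-0.23)·54.1 = -49.772
bd·Var[U] = 3.7·3·24 = 266.4
(ad+bc)·Cov[D, U] = (11.149)·(-10.5) = -117.0645
Cov[Y, Q] = -49.772 + 266.4 + (-117.0645) = 99.5635.

Cov[Y, Q] = 99.5635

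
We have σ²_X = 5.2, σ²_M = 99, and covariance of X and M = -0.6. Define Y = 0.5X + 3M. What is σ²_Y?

σ²_Y = 890.5

σ²_Y = a²·σ²_X + b²·σ²_M + 2ab·covariance of X and M with a = 0.5, b = 3.
= 0.5²·5.2 + 3²·99 + 2·0.5·3·(-0.6)
= 1.3 + 891 + (-1.8) = 890.5.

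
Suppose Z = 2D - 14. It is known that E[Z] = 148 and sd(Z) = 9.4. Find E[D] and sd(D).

E[D] = 81, sd(D) = 4.7

From Z = 2D - 14: E[Z] = a·E[D] + b, so E[D] = (E[Z] − b)/a = (148 − (-14))/2 = 81.
sd(Z) = |a|·sd(D), so sd(D) = 9.4/|2| = 4.7.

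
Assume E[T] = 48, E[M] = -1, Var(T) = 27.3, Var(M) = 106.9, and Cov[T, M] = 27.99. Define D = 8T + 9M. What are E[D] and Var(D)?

E[D] = 375, Var(D) = 14436.66

E[D] = 8·E[T] + 9·E[M] = 8·48 + 9·(-1) = 375.
Var(D) = a²·Var(T) + b²·Var(M) + 2ab·Cov[T, M] with a = 8, b = 9.
= 8²·27.3 + 9²·106.9 + 2·8·9·27.99
= 1747.2 + 8658.9 + 4030.56 = 14436.66.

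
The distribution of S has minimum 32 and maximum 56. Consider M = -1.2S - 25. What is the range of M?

Range of S = 56 − 32 = 24.
Range(M) = |a|·Range(S) = |-1.2|·24 = 28.8.

Range(M) = 28.8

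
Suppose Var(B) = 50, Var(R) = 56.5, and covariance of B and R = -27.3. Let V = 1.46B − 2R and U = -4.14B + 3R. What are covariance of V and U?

By bilinearity, covariance of V and U = ac·Var(B) + bd·Var(R) + (ad+bc)·covariance of B and R, with a=1.46, b=-2, c=-4.14, d=3.
ac·Var(B) = 1.46·(-4.14)·50 = -302.22
bd·Var(R) = (-2)·3·56.5 = -339
(ad+bc)·covariance of B and R = (12.66)·(-27.3) = -345.618
covariance of V and U = -302.22 + (-339) + (-345.618) = -986.838.

covariance of V and U = -986.838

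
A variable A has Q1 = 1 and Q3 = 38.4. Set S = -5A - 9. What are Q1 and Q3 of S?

Q1(S) = -201, Q3(S) = -14

a = -5 < 0 reverses order: Q1(S) comes from Q3(A), Q3(S) from Q1(A).
Q1(S) = (-5)·38.4 + (-9) = -201; Q3(S) = (-5)·1 + (-9) = -14.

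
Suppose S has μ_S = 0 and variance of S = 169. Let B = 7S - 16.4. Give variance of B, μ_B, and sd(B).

B = 7S - 16.4 is linear with a = 7, b = -16.4.
variance of B = a²·variance of S = 7²·169 = 8281 (the additive constant -16.4 does not affect variance).
μ_B = a·μ_S + b = 7·0 + (-16.4) = -16.4.
sd(S) = √169 = 13.
sd(B) = |a|·sd(S) = |7|·13 = 91.

variance of B = 8281, μ_B = -16.4, sd(B) = 91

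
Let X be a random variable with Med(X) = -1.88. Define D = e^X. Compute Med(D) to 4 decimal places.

e^X is monotone on this domain, so Med(D) = exp(-1.88) ≈ 0.1526.

Med(D) = 0.1526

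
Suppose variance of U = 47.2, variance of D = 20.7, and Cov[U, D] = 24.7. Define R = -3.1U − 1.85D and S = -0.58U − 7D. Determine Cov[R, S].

Cov[R, S] = 915.4237

By bilinearity, Cov[R, S] = ac·variance of U + bd·variance of D + (ad+bc)·Cov[U, D], with a=-3.1, b=-1.85, c=-0.58, d=-7.
ac·variance of U = (-3.1)·(-0.58)·47.2 = 84.8656
bd·variance of D = (-1.85)·(-7)·20.7 = 268.065
(ad+bc)·Cov[U, D] = (22.773)·24.7 = 562.4931
Cov[R, S] = 84.8656 + 268.065 + 562.4931 = 915.4237.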